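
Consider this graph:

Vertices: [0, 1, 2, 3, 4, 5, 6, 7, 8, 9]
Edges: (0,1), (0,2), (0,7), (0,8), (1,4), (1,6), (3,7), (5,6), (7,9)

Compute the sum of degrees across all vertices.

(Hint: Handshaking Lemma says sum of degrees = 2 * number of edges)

Count edges: 9 edges.
By Handshaking Lemma: sum of degrees = 2 * 9 = 18.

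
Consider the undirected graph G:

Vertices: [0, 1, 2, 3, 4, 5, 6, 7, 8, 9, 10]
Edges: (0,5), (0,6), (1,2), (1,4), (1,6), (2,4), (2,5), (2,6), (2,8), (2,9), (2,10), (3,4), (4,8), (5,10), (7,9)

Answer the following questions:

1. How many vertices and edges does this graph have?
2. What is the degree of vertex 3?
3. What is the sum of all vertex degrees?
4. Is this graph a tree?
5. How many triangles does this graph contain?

Count: 11 vertices, 15 edges.
Vertex 3 has neighbors [4], degree = 1.
Handshaking lemma: 2 * 15 = 30.
A tree on 11 vertices has 10 edges. This graph has 15 edges (5 extra). Not a tree.
Number of triangles = 4.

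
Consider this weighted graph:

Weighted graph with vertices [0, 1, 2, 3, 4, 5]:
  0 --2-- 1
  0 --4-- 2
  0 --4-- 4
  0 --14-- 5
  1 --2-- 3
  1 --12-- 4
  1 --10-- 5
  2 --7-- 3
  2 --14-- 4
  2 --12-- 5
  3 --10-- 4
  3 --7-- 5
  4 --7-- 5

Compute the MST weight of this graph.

Applying Kruskal's algorithm (sort edges by weight, add if no cycle):
  Add (0,1) w=2
  Add (1,3) w=2
  Add (0,4) w=4
  Add (0,2) w=4
  Skip (2,3) w=7 (creates cycle)
  Add (3,5) w=7
  Skip (4,5) w=7 (creates cycle)
  Skip (1,5) w=10 (creates cycle)
  Skip (3,4) w=10 (creates cycle)
  Skip (1,4) w=12 (creates cycle)
  Skip (2,5) w=12 (creates cycle)
  Skip (0,5) w=14 (creates cycle)
  Skip (2,4) w=14 (creates cycle)
MST weight = 19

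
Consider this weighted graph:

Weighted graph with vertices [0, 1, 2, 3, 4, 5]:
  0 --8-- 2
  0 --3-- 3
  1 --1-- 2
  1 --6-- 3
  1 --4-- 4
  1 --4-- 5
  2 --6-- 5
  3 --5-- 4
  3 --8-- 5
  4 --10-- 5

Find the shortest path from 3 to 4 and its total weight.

Using Dijkstra's algorithm from vertex 3:
Shortest path: 3 -> 4
Total weight: 5 = 5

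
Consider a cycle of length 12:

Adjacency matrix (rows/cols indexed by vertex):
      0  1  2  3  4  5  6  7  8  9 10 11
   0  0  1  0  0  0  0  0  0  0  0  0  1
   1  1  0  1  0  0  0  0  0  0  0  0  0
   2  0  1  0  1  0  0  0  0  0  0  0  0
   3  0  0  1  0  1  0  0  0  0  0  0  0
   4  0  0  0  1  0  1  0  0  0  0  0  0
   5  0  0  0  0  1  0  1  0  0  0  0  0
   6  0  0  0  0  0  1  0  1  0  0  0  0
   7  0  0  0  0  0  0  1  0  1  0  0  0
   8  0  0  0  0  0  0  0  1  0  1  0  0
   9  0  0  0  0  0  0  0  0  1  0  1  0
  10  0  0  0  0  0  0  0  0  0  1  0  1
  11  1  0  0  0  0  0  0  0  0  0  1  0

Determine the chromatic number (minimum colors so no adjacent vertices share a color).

This is an even cycle (C_12). Even cycles are bipartite.
Chromatic number = 2.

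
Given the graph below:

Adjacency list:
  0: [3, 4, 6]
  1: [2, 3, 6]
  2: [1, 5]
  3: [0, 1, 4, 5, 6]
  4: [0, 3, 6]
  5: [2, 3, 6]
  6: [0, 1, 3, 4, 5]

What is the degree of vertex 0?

Vertex 0 has neighbors [3, 4, 6], so deg(0) = 3.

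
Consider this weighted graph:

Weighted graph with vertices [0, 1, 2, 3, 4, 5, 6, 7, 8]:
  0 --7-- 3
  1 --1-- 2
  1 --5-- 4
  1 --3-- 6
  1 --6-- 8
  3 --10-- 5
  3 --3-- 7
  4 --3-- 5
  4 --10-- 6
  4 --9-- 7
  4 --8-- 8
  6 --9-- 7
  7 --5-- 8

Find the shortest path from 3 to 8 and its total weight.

Using Dijkstra's algorithm from vertex 3:
Shortest path: 3 -> 7 -> 8
Total weight: 3 + 5 = 8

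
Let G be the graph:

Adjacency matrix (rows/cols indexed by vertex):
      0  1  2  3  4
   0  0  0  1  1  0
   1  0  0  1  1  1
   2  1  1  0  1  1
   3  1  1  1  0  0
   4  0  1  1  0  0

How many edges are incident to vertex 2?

Vertex 2 has neighbors [0, 1, 3, 4], so deg(2) = 4.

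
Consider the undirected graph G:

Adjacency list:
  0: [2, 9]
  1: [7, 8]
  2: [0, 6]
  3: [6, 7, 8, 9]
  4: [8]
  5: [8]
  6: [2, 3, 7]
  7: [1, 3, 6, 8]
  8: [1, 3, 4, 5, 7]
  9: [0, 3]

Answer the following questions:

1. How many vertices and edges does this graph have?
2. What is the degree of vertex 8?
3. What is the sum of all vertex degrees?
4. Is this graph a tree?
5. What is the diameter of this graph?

Count: 10 vertices, 13 edges.
Vertex 8 has neighbors [1, 3, 4, 5, 7], degree = 5.
Handshaking lemma: 2 * 13 = 26.
A tree on 10 vertices has 9 edges. This graph has 13 edges (4 extra). Not a tree.
Diameter (longest shortest path) = 4.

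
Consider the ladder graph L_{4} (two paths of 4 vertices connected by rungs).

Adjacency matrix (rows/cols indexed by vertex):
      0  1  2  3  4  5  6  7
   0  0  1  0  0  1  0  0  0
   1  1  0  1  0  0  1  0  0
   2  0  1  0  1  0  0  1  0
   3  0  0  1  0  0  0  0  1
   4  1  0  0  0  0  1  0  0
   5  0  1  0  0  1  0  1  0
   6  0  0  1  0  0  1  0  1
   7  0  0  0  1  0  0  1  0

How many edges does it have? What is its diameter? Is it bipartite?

Ladder graph L_{4}: 4 rungs + 2 * (4-1) path edges = 4 + 6 = 10 edges.
Diameter = 4.
Ladder graphs are bipartite (alternating coloring along each path).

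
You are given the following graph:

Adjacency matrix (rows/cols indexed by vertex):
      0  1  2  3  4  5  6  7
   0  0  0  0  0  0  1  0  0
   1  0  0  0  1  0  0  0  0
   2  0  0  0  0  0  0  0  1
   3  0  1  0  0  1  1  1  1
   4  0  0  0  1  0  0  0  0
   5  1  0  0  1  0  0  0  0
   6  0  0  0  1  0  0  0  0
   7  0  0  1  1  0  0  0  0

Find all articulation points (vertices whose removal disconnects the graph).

An articulation point is a vertex whose removal disconnects the graph.
Articulation points: [3, 5, 7]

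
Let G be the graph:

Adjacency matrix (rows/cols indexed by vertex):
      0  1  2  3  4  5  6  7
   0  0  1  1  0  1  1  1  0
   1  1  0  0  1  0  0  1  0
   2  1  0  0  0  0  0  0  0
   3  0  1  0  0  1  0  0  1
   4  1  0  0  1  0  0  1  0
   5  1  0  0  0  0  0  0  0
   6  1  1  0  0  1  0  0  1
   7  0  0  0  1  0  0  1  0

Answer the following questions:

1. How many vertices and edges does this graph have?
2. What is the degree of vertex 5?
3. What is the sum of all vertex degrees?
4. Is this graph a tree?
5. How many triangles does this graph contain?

Count: 8 vertices, 11 edges.
Vertex 5 has neighbors [0], degree = 1.
Handshaking lemma: 2 * 11 = 22.
A tree on 8 vertices has 7 edges. This graph has 11 edges (4 extra). Not a tree.
Number of triangles = 2.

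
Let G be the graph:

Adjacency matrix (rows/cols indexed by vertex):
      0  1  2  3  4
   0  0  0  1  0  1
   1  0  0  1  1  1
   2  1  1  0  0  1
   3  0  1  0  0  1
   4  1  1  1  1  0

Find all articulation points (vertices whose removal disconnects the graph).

No articulation points. The graph is biconnected.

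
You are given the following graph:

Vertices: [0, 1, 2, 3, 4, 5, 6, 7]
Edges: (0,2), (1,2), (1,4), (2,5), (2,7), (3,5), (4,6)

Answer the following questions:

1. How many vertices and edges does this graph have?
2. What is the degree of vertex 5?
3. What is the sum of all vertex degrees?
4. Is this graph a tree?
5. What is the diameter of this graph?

Count: 8 vertices, 7 edges.
Vertex 5 has neighbors [2, 3], degree = 2.
Handshaking lemma: 2 * 7 = 14.
A graph is a tree iff it is connected and has exactly n-1 edges. This graph is connected (all 8 vertices in one component) and has 8-1 = 7 edges. It is a tree.
Diameter (longest shortest path) = 5.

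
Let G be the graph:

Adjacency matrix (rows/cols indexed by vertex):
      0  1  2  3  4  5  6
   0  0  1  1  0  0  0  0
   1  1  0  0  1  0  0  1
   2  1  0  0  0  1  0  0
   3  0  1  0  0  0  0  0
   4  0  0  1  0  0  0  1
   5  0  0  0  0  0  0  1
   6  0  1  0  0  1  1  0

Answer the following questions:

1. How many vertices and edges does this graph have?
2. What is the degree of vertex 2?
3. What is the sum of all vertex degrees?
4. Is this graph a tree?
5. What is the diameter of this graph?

Count: 7 vertices, 7 edges.
Vertex 2 has neighbors [0, 4], degree = 2.
Handshaking lemma: 2 * 7 = 14.
A tree on 7 vertices has 6 edges. This graph has 7 edges (1 extra). Not a tree.
Diameter (longest shortest path) = 3.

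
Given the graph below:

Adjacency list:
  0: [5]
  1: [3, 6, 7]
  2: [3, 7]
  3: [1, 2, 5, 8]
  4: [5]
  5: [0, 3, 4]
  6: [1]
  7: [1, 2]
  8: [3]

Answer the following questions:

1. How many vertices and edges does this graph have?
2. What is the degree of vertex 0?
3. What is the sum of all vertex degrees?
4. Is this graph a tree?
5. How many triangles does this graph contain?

Count: 9 vertices, 9 edges.
Vertex 0 has neighbors [5], degree = 1.
Handshaking lemma: 2 * 9 = 18.
A tree on 9 vertices has 8 edges. This graph has 9 edges (1 extra). Not a tree.
Number of triangles = 0.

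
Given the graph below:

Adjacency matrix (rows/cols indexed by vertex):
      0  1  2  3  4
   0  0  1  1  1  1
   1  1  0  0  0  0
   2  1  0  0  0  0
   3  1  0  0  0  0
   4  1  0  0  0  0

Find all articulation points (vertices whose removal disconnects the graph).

An articulation point is a vertex whose removal disconnects the graph.
Articulation points: [0]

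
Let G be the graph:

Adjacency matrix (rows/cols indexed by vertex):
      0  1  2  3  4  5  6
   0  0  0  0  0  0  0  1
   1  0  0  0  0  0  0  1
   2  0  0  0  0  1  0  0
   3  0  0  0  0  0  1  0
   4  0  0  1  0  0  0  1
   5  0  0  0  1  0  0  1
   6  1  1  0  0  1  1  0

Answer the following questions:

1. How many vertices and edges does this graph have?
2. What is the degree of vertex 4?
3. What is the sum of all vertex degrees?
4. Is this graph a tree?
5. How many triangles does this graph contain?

Count: 7 vertices, 6 edges.
Vertex 4 has neighbors [2, 6], degree = 2.
Handshaking lemma: 2 * 6 = 12.
A graph is a tree iff it is connected and has exactly n-1 edges. This graph is connected (all 7 vertices in one component) and has 7-1 = 6 edges. It is a tree.
Number of triangles = 0.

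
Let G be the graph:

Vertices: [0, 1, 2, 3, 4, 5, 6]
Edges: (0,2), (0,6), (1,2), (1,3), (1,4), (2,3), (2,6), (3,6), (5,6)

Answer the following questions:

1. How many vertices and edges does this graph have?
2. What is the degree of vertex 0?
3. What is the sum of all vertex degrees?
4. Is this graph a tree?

Count: 7 vertices, 9 edges.
Vertex 0 has neighbors [2, 6], degree = 2.
Handshaking lemma: 2 * 9 = 18.
A tree on 7 vertices has 6 edges. This graph has 9 edges (3 extra). Not a tree.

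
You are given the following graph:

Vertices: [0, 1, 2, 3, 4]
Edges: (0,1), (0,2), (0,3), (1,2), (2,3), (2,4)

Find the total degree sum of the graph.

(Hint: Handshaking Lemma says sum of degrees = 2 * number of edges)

Count edges: 6 edges.
By Handshaking Lemma: sum of degrees = 2 * 6 = 12.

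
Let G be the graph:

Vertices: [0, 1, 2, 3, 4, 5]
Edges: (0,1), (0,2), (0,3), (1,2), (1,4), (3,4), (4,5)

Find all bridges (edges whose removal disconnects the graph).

A bridge is an edge whose removal increases the number of connected components.
Bridges found: (4,5)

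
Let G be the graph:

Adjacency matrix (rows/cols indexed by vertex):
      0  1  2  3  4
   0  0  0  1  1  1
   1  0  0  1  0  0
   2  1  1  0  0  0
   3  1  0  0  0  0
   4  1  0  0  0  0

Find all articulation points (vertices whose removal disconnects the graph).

An articulation point is a vertex whose removal disconnects the graph.
Articulation points: [0, 2]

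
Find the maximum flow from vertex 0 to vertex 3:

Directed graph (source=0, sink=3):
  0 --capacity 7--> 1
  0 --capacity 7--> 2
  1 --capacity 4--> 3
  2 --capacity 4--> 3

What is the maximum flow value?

Computing max flow:
  Flow on (0->1): 4/7
  Flow on (0->2): 4/7
  Flow on (1->3): 4/4
  Flow on (2->3): 4/4
Maximum flow = 8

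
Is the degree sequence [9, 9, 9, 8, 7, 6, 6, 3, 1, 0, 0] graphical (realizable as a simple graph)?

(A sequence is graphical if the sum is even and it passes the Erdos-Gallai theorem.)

Sum of degrees = 58. Sum is even but fails Erdos-Gallai. The sequence is NOT graphical.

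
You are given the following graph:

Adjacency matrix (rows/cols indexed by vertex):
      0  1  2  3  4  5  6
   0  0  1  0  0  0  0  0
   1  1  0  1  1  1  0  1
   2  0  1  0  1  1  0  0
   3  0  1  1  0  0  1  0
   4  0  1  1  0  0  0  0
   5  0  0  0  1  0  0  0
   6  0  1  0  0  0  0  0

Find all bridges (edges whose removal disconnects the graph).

A bridge is an edge whose removal increases the number of connected components.
Bridges found: (0,1), (1,6), (3,5)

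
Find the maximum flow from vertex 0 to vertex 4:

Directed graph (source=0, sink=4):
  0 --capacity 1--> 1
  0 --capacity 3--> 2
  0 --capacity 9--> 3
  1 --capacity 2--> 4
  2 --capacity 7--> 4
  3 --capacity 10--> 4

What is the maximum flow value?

Computing max flow:
  Flow on (0->1): 1/1
  Flow on (0->2): 3/3
  Flow on (0->3): 9/9
  Flow on (1->4): 1/2
  Flow on (2->4): 3/7
  Flow on (3->4): 9/10
Maximum flow = 13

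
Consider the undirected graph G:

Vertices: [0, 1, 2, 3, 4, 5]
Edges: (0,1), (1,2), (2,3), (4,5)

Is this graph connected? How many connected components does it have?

Checking connectivity: the graph has 2 connected component(s).
Components: [[0, 1, 2, 3], [4, 5]]. The graph is NOT connected.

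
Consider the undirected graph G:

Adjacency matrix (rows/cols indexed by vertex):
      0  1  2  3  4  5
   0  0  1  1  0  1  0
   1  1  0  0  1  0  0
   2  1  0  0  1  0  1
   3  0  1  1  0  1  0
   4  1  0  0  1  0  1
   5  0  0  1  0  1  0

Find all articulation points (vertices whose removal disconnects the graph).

No articulation points. The graph is biconnected.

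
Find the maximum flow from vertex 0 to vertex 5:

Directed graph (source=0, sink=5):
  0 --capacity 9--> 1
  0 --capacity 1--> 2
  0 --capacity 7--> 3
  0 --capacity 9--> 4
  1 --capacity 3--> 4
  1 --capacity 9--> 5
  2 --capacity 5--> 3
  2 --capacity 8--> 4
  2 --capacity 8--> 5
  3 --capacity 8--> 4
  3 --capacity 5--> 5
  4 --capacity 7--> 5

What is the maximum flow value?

Computing max flow:
  Flow on (0->1): 9/9
  Flow on (0->2): 1/1
  Flow on (0->3): 5/7
  Flow on (0->4): 7/9
  Flow on (1->5): 9/9
  Flow on (2->5): 1/8
  Flow on (3->5): 5/5
  Flow on (4->5): 7/7
Maximum flow = 22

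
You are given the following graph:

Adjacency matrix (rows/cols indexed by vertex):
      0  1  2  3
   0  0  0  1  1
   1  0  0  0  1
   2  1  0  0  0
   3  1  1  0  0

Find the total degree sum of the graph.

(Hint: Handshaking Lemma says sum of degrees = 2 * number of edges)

Count edges: 3 edges.
By Handshaking Lemma: sum of degrees = 2 * 3 = 6.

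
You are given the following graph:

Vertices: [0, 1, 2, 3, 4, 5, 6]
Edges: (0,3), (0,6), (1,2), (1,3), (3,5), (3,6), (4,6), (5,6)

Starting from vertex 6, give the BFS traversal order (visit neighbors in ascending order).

BFS from vertex 6 (neighbors processed in ascending order):
Visit order: 6, 0, 3, 4, 5, 1, 2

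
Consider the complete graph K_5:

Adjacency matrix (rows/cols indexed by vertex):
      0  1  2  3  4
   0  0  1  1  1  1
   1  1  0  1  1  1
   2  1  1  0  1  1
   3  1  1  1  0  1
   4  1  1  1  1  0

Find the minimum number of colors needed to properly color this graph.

In K_5, every vertex is adjacent to every other vertex.
Each vertex needs a unique color.
Chromatic number = 5.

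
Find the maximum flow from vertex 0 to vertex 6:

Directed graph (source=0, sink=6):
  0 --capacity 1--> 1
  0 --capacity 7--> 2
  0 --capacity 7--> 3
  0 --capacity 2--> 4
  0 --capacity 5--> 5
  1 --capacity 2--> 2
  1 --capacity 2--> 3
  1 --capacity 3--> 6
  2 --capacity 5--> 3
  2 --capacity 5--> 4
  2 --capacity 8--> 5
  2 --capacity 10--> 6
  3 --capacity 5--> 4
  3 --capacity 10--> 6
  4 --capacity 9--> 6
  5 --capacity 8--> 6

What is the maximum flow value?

Computing max flow:
  Flow on (0->1): 1/1
  Flow on (0->2): 7/7
  Flow on (0->3): 7/7
  Flow on (0->4): 2/2
  Flow on (0->5): 5/5
  Flow on (1->6): 1/3
  Flow on (2->6): 7/10
  Flow on (3->6): 7/10
  Flow on (4->6): 2/9
  Flow on (5->6): 5/8
Maximum flow = 22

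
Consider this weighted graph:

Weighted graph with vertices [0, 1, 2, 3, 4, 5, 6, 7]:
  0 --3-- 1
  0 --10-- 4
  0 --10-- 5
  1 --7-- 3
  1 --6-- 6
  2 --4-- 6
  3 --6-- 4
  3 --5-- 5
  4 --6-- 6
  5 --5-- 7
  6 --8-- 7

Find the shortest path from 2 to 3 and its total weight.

Using Dijkstra's algorithm from vertex 2:
Shortest path: 2 -> 6 -> 4 -> 3
Total weight: 4 + 6 + 6 = 16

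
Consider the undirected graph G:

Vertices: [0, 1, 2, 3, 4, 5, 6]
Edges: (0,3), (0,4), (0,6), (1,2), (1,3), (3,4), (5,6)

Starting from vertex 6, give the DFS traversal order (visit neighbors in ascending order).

DFS from vertex 6 (neighbors processed in ascending order):
Visit order: 6, 0, 3, 1, 2, 4, 5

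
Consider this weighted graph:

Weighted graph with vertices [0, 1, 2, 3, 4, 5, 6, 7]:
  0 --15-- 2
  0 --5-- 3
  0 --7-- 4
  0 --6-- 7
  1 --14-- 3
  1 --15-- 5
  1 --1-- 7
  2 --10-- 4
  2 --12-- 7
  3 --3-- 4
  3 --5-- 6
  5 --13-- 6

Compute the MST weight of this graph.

Applying Kruskal's algorithm (sort edges by weight, add if no cycle):
  Add (1,7) w=1
  Add (3,4) w=3
  Add (0,3) w=5
  Add (3,6) w=5
  Add (0,7) w=6
  Skip (0,4) w=7 (creates cycle)
  Add (2,4) w=10
  Skip (2,7) w=12 (creates cycle)
  Add (5,6) w=13
  Skip (1,3) w=14 (creates cycle)
  Skip (0,2) w=15 (creates cycle)
  Skip (1,5) w=15 (creates cycle)
MST weight = 43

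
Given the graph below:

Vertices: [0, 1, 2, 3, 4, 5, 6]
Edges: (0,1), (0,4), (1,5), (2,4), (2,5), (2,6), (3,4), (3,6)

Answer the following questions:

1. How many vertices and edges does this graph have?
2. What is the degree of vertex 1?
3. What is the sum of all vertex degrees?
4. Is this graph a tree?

Count: 7 vertices, 8 edges.
Vertex 1 has neighbors [0, 5], degree = 2.
Handshaking lemma: 2 * 8 = 16.
A tree on 7 vertices has 6 edges. This graph has 8 edges (2 extra). Not a tree.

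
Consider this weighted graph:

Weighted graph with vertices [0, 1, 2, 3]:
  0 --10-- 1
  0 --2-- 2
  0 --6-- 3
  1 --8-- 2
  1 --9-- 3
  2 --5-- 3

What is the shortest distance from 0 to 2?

Using Dijkstra's algorithm from vertex 0:
Shortest path: 0 -> 2
Total weight: 2 = 2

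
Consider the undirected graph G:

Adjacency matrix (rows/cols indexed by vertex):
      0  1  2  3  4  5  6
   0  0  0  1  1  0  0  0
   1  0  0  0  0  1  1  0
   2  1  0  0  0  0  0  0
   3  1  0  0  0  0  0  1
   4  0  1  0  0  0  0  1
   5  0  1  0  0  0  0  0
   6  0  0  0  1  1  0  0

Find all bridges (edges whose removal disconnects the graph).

A bridge is an edge whose removal increases the number of connected components.
Bridges found: (0,2), (0,3), (1,4), (1,5), (3,6), (4,6)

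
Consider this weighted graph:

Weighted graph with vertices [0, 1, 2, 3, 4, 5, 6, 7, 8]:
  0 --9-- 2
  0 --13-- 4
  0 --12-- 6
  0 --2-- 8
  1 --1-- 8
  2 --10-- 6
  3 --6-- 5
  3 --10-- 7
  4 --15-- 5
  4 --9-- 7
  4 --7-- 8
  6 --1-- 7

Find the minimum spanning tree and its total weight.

Applying Kruskal's algorithm (sort edges by weight, add if no cycle):
  Add (1,8) w=1
  Add (6,7) w=1
  Add (0,8) w=2
  Add (3,5) w=6
  Add (4,8) w=7
  Add (0,2) w=9
  Add (4,7) w=9
  Skip (2,6) w=10 (creates cycle)
  Add (3,7) w=10
  Skip (0,6) w=12 (creates cycle)
  Skip (0,4) w=13 (creates cycle)
  Skip (4,5) w=15 (creates cycle)
MST weight = 45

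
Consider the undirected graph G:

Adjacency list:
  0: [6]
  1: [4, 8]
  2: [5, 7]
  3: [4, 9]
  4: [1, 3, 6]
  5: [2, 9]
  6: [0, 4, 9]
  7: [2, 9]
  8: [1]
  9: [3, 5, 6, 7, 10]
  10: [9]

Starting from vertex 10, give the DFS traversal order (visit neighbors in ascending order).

DFS from vertex 10 (neighbors processed in ascending order):
Visit order: 10, 9, 3, 4, 1, 8, 6, 0, 5, 2, 7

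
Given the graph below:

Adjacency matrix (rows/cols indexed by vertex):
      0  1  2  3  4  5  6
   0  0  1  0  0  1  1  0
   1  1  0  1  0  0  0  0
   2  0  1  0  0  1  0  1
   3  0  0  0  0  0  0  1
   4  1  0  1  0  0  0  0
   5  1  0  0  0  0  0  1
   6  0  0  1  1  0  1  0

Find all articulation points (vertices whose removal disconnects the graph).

An articulation point is a vertex whose removal disconnects the graph.
Articulation points: [6]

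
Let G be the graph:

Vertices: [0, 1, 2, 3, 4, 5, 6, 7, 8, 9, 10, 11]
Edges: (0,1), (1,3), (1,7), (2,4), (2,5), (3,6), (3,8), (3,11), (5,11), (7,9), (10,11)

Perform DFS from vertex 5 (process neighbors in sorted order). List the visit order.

DFS from vertex 5 (neighbors processed in ascending order):
Visit order: 5, 2, 4, 11, 3, 1, 0, 7, 9, 6, 8, 10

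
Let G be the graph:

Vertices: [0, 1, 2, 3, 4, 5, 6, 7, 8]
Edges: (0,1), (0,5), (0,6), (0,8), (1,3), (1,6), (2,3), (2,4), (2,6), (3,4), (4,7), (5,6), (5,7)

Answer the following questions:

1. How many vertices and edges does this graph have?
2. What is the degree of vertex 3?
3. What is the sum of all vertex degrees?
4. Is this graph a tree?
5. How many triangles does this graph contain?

Count: 9 vertices, 13 edges.
Vertex 3 has neighbors [1, 2, 4], degree = 3.
Handshaking lemma: 2 * 13 = 26.
A tree on 9 vertices has 8 edges. This graph has 13 edges (5 extra). Not a tree.
Number of triangles = 3.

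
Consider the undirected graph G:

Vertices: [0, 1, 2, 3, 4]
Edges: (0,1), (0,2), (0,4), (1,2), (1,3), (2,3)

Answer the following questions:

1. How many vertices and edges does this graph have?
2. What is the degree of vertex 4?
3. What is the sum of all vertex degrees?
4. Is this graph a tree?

Count: 5 vertices, 6 edges.
Vertex 4 has neighbors [0], degree = 1.
Handshaking lemma: 2 * 6 = 12.
A tree on 5 vertices has 4 edges. This graph has 6 edges (2 extra). Not a tree.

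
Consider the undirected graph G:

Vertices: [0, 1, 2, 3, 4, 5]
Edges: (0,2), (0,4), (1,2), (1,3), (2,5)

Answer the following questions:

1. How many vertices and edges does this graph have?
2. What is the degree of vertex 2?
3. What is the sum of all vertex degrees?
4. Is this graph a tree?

Count: 6 vertices, 5 edges.
Vertex 2 has neighbors [0, 1, 5], degree = 3.
Handshaking lemma: 2 * 5 = 10.
A graph is a tree iff it is connected and has exactly n-1 edges. This graph is connected (all 6 vertices in one component) and has 6-1 = 5 edges. It is a tree.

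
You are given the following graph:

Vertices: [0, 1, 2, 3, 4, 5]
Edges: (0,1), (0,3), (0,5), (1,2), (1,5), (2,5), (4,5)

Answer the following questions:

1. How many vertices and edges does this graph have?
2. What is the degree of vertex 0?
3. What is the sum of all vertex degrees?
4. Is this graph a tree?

Count: 6 vertices, 7 edges.
Vertex 0 has neighbors [1, 3, 5], degree = 3.
Handshaking lemma: 2 * 7 = 14.
A tree on 6 vertices has 5 edges. This graph has 7 edges (2 extra). Not a tree.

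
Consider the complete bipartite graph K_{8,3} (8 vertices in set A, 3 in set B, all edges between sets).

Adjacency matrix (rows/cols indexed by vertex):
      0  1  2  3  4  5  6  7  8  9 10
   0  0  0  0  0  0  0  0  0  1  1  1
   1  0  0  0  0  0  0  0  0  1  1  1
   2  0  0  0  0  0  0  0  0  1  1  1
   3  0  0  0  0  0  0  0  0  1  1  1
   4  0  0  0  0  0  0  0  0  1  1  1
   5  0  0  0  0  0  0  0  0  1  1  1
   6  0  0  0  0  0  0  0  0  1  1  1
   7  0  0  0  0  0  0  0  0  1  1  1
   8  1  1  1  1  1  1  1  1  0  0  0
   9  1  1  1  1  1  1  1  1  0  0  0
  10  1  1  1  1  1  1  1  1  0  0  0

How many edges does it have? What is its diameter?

K_{8,3} has 8 * 3 = 24 edges.
Any vertex reaches any opposite-side vertex in 1 step; same-side vertices reach in 2 steps via any opposite-side vertex.
Diameter = 2.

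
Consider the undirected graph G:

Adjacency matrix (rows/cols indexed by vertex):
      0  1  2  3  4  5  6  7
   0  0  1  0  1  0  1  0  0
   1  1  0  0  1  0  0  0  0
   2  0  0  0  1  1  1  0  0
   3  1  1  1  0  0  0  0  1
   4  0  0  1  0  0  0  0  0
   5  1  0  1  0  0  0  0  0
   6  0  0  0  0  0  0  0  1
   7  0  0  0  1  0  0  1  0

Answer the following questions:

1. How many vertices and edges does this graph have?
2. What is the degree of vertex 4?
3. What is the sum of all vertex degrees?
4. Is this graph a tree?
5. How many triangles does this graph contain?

Count: 8 vertices, 9 edges.
Vertex 4 has neighbors [2], degree = 1.
Handshaking lemma: 2 * 9 = 18.
A tree on 8 vertices has 7 edges. This graph has 9 edges (2 extra). Not a tree.
Number of triangles = 1.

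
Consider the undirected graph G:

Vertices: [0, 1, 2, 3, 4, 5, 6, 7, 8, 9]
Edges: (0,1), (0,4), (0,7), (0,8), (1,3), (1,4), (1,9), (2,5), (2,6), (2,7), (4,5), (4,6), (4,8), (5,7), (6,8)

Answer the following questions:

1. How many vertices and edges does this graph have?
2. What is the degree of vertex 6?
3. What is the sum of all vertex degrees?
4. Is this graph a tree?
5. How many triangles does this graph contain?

Count: 10 vertices, 15 edges.
Vertex 6 has neighbors [2, 4, 8], degree = 3.
Handshaking lemma: 2 * 15 = 30.
A tree on 10 vertices has 9 edges. This graph has 15 edges (6 extra). Not a tree.
Number of triangles = 4.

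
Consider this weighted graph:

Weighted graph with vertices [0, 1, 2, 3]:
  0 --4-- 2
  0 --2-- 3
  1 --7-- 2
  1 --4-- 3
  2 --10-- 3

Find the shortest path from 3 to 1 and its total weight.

Using Dijkstra's algorithm from vertex 3:
Shortest path: 3 -> 1
Total weight: 4 = 4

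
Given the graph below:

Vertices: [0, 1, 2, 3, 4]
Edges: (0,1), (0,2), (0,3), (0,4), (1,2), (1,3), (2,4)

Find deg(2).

Vertex 2 has neighbors [0, 1, 4], so deg(2) = 3.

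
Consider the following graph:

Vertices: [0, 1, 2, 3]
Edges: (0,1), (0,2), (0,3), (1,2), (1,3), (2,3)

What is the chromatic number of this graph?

The graph has a maximum clique of size 4 (lower bound on chromatic number).
A valid 4-coloring: {0: 0, 1: 1, 2: 2, 3: 3}.
Chromatic number = 4.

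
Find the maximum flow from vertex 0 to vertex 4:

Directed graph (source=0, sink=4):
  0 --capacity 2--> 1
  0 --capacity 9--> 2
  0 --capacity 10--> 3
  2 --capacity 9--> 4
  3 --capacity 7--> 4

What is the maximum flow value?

Computing max flow:
  Flow on (0->2): 9/9
  Flow on (0->3): 7/10
  Flow on (2->4): 9/9
  Flow on (3->4): 7/7
Maximum flow = 16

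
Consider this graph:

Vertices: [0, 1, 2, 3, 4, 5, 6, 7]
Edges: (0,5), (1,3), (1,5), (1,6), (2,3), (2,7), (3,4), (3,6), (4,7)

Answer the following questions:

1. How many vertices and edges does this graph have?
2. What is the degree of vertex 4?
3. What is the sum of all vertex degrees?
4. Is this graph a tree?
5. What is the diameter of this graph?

Count: 8 vertices, 9 edges.
Vertex 4 has neighbors [3, 7], degree = 2.
Handshaking lemma: 2 * 9 = 18.
A tree on 8 vertices has 7 edges. This graph has 9 edges (2 extra). Not a tree.
Diameter (longest shortest path) = 5.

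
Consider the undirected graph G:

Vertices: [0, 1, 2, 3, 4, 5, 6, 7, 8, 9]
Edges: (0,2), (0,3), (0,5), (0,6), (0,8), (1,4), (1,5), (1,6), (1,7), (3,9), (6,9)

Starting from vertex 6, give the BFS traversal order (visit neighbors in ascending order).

BFS from vertex 6 (neighbors processed in ascending order):
Visit order: 6, 0, 1, 9, 2, 3, 5, 8, 4, 7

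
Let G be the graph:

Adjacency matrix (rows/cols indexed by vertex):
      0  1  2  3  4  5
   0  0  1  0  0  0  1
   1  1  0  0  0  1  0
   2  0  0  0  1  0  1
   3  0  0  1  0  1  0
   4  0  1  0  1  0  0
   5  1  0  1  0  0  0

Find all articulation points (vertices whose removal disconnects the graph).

No articulation points. The graph is biconnected.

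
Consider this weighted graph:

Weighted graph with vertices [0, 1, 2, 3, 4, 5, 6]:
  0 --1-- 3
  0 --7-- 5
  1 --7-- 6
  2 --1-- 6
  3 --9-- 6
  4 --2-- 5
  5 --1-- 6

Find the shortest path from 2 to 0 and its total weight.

Using Dijkstra's algorithm from vertex 2:
Shortest path: 2 -> 6 -> 5 -> 0
Total weight: 1 + 1 + 7 = 9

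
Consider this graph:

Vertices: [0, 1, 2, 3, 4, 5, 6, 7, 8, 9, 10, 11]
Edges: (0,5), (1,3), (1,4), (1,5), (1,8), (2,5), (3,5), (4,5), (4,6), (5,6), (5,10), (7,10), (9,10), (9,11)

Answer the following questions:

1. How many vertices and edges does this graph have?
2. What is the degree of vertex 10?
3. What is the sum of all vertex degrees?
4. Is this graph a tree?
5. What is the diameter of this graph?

Count: 12 vertices, 14 edges.
Vertex 10 has neighbors [5, 7, 9], degree = 3.
Handshaking lemma: 2 * 14 = 28.
A tree on 12 vertices has 11 edges. This graph has 14 edges (3 extra). Not a tree.
Diameter (longest shortest path) = 5.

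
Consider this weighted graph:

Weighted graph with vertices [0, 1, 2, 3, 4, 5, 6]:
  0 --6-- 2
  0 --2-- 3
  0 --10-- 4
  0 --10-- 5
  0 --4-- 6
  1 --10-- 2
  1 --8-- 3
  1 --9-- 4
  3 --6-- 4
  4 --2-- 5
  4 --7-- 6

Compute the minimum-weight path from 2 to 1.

Using Dijkstra's algorithm from vertex 2:
Shortest path: 2 -> 1
Total weight: 10 = 10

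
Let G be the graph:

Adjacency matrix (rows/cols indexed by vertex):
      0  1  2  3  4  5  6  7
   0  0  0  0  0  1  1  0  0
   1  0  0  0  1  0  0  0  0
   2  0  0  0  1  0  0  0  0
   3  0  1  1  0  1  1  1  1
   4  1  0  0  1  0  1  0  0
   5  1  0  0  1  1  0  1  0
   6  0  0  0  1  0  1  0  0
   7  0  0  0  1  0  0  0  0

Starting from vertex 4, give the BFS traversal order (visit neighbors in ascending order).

BFS from vertex 4 (neighbors processed in ascending order):
Visit order: 4, 0, 3, 5, 1, 2, 6, 7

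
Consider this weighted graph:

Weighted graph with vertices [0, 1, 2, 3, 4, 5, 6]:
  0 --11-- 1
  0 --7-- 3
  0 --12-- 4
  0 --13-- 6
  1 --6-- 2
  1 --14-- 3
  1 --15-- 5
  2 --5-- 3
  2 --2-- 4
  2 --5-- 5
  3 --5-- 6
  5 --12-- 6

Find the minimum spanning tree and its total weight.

Applying Kruskal's algorithm (sort edges by weight, add if no cycle):
  Add (2,4) w=2
  Add (2,3) w=5
  Add (2,5) w=5
  Add (3,6) w=5
  Add (1,2) w=6
  Add (0,3) w=7
  Skip (0,1) w=11 (creates cycle)
  Skip (0,4) w=12 (creates cycle)
  Skip (5,6) w=12 (creates cycle)
  Skip (0,6) w=13 (creates cycle)
  Skip (1,3) w=14 (creates cycle)
  Skip (1,5) w=15 (creates cycle)
MST weight = 30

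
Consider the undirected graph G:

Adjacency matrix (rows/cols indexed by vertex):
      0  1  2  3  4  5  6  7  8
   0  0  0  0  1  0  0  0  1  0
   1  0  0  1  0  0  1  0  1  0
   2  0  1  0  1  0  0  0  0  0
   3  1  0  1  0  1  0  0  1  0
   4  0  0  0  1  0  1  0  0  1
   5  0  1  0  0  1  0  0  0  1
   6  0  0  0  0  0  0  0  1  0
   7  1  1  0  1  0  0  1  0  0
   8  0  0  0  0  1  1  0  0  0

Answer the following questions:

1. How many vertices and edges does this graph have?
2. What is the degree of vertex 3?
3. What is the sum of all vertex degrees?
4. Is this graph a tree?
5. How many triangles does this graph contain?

Count: 9 vertices, 12 edges.
Vertex 3 has neighbors [0, 2, 4, 7], degree = 4.
Handshaking lemma: 2 * 12 = 24.
A tree on 9 vertices has 8 edges. This graph has 12 edges (4 extra). Not a tree.
Number of triangles = 2.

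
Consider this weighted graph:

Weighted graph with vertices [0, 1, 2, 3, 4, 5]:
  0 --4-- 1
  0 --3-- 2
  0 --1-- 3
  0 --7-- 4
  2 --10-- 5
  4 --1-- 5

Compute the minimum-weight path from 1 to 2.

Using Dijkstra's algorithm from vertex 1:
Shortest path: 1 -> 0 -> 2
Total weight: 4 + 3 = 7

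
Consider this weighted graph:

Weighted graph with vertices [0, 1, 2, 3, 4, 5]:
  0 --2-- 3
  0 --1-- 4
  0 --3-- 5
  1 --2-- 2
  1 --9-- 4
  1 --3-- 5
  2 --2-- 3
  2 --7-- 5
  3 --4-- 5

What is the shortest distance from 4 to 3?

Using Dijkstra's algorithm from vertex 4:
Shortest path: 4 -> 0 -> 3
Total weight: 1 + 2 = 3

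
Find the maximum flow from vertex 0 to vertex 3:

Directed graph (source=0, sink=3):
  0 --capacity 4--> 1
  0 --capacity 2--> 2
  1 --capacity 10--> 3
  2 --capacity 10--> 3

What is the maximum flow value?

Computing max flow:
  Flow on (0->1): 4/4
  Flow on (0->2): 2/2
  Flow on (1->3): 4/10
  Flow on (2->3): 2/10
Maximum flow = 6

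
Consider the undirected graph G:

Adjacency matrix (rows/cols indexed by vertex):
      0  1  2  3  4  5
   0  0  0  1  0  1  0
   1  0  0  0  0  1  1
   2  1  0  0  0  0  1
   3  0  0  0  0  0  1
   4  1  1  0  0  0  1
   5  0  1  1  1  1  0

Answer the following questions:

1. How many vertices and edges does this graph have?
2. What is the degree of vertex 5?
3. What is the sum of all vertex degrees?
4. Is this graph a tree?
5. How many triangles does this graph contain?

Count: 6 vertices, 7 edges.
Vertex 5 has neighbors [1, 2, 3, 4], degree = 4.
Handshaking lemma: 2 * 7 = 14.
A tree on 6 vertices has 5 edges. This graph has 7 edges (2 extra). Not a tree.
Number of triangles = 1.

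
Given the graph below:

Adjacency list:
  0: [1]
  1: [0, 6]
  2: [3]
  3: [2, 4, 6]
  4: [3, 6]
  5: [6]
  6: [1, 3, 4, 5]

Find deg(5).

Vertex 5 has neighbors [6], so deg(5) = 1.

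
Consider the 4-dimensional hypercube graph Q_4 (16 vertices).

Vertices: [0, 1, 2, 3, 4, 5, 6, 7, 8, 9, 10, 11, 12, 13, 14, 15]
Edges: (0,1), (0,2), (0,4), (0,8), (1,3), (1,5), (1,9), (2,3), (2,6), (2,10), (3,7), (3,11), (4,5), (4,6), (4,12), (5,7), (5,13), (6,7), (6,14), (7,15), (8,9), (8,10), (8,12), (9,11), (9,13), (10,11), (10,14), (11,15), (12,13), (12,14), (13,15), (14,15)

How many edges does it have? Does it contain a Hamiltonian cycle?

Q_4 has 16 * 4 / 2 = 32 edges.
Q_4 (d >= 2) always has a Hamiltonian cycle: a 4-bit cyclic Gray code visits every vertex exactly once and returns to the start.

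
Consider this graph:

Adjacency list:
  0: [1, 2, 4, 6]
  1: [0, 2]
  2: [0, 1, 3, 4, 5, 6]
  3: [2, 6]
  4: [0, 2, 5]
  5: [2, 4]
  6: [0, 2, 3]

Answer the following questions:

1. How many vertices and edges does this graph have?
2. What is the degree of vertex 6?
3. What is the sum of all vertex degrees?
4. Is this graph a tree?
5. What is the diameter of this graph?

Count: 7 vertices, 11 edges.
Vertex 6 has neighbors [0, 2, 3], degree = 3.
Handshaking lemma: 2 * 11 = 22.
A tree on 7 vertices has 6 edges. This graph has 11 edges (5 extra). Not a tree.
Diameter (longest shortest path) = 2.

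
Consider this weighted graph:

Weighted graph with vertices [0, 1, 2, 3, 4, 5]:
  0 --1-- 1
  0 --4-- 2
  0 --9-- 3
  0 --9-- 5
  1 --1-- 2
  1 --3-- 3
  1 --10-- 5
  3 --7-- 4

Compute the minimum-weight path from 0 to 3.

Using Dijkstra's algorithm from vertex 0:
Shortest path: 0 -> 1 -> 3
Total weight: 1 + 3 = 4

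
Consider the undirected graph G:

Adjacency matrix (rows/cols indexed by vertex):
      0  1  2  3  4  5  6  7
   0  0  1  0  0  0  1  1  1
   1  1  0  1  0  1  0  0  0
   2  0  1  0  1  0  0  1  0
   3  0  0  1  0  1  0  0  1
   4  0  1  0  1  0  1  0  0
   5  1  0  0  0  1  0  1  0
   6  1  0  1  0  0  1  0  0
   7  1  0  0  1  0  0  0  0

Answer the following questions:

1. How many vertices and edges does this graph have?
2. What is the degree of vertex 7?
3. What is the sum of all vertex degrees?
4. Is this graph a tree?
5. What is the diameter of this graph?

Count: 8 vertices, 12 edges.
Vertex 7 has neighbors [0, 3], degree = 2.
Handshaking lemma: 2 * 12 = 24.
A tree on 8 vertices has 7 edges. This graph has 12 edges (5 extra). Not a tree.
Diameter (longest shortest path) = 2.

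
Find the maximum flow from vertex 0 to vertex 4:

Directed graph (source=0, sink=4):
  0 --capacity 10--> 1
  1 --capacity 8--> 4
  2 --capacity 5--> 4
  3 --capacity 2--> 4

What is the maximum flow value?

Computing max flow:
  Flow on (0->1): 8/10
  Flow on (1->4): 8/8
Maximum flow = 8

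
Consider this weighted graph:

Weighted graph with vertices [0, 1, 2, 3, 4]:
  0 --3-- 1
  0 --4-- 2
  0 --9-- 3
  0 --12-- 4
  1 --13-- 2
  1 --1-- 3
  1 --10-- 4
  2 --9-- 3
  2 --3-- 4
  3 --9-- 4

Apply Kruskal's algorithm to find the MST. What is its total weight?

Applying Kruskal's algorithm (sort edges by weight, add if no cycle):
  Add (1,3) w=1
  Add (0,1) w=3
  Add (2,4) w=3
  Add (0,2) w=4
  Skip (0,3) w=9 (creates cycle)
  Skip (2,3) w=9 (creates cycle)
  Skip (3,4) w=9 (creates cycle)
  Skip (1,4) w=10 (creates cycle)
  Skip (0,4) w=12 (creates cycle)
  Skip (1,2) w=13 (creates cycle)
MST weight = 11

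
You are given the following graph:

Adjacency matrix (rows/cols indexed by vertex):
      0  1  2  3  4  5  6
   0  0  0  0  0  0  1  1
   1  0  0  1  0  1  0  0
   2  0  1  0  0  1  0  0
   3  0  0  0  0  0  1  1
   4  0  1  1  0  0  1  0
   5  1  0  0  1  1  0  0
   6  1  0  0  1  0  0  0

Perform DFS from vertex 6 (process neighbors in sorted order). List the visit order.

DFS from vertex 6 (neighbors processed in ascending order):
Visit order: 6, 0, 5, 3, 4, 1, 2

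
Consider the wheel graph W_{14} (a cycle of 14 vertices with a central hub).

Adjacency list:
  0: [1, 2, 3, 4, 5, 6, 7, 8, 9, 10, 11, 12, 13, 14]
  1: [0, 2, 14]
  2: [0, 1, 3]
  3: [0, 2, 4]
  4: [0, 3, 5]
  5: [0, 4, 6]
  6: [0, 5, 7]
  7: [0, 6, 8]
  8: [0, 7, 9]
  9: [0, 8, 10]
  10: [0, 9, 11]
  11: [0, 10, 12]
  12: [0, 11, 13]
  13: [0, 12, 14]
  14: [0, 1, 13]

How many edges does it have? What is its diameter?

Wheel graph W_{14}: 14 cycle edges + 14 spoke edges = 28 edges.
The hub is distance 1 from all cycle vertices. Max distance between cycle vertices through hub is 2.
Diameter = 2.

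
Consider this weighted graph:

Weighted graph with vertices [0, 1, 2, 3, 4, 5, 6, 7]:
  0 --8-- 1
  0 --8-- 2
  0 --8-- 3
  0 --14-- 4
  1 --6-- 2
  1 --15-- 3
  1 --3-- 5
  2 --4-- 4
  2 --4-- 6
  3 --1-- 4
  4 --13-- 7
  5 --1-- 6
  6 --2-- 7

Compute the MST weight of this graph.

Applying Kruskal's algorithm (sort edges by weight, add if no cycle):
  Add (3,4) w=1
  Add (5,6) w=1
  Add (6,7) w=2
  Add (1,5) w=3
  Add (2,4) w=4
  Add (2,6) w=4
  Skip (1,2) w=6 (creates cycle)
  Add (0,2) w=8
  Skip (0,3) w=8 (creates cycle)
  Skip (0,1) w=8 (creates cycle)
  Skip (4,7) w=13 (creates cycle)
  Skip (0,4) w=14 (creates cycle)
  Skip (1,3) w=15 (creates cycle)
MST weight = 23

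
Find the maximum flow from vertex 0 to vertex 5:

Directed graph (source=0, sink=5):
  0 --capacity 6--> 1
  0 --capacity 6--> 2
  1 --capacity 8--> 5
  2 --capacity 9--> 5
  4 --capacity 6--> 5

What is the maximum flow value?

Computing max flow:
  Flow on (0->1): 6/6
  Flow on (0->2): 6/6
  Flow on (1->5): 6/8
  Flow on (2->5): 6/9
Maximum flow = 12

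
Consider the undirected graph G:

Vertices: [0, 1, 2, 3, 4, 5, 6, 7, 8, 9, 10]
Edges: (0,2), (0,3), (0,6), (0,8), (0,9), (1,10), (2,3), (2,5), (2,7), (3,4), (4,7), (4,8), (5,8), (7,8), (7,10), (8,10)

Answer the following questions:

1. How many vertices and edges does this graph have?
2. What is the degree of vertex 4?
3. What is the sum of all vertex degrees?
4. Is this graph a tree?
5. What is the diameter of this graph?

Count: 11 vertices, 16 edges.
Vertex 4 has neighbors [3, 7, 8], degree = 3.
Handshaking lemma: 2 * 16 = 32.
A tree on 11 vertices has 10 edges. This graph has 16 edges (6 extra). Not a tree.
Diameter (longest shortest path) = 4.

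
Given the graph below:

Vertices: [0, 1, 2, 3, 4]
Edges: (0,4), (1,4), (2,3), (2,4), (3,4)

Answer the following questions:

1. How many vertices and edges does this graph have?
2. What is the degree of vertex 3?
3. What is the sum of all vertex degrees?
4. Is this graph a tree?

Count: 5 vertices, 5 edges.
Vertex 3 has neighbors [2, 4], degree = 2.
Handshaking lemma: 2 * 5 = 10.
A tree on 5 vertices has 4 edges. This graph has 5 edges (1 extra). Not a tree.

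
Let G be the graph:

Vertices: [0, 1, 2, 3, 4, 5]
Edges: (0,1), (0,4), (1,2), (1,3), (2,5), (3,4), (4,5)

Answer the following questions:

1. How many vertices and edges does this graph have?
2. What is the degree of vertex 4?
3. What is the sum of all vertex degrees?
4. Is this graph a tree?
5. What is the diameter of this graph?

Count: 6 vertices, 7 edges.
Vertex 4 has neighbors [0, 3, 5], degree = 3.
Handshaking lemma: 2 * 7 = 14.
A tree on 6 vertices has 5 edges. This graph has 7 edges (2 extra). Not a tree.
Diameter (longest shortest path) = 2.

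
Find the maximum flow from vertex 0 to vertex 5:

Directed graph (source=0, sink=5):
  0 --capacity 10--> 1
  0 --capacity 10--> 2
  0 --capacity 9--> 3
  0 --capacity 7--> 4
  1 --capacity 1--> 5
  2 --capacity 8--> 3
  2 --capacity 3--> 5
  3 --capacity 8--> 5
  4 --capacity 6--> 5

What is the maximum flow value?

Computing max flow:
  Flow on (0->1): 1/10
  Flow on (0->2): 3/10
  Flow on (0->3): 8/9
  Flow on (0->4): 6/7
  Flow on (1->5): 1/1
  Flow on (2->5): 3/3
  Flow on (3->5): 8/8
  Flow on (4->5): 6/6
Maximum flow = 18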